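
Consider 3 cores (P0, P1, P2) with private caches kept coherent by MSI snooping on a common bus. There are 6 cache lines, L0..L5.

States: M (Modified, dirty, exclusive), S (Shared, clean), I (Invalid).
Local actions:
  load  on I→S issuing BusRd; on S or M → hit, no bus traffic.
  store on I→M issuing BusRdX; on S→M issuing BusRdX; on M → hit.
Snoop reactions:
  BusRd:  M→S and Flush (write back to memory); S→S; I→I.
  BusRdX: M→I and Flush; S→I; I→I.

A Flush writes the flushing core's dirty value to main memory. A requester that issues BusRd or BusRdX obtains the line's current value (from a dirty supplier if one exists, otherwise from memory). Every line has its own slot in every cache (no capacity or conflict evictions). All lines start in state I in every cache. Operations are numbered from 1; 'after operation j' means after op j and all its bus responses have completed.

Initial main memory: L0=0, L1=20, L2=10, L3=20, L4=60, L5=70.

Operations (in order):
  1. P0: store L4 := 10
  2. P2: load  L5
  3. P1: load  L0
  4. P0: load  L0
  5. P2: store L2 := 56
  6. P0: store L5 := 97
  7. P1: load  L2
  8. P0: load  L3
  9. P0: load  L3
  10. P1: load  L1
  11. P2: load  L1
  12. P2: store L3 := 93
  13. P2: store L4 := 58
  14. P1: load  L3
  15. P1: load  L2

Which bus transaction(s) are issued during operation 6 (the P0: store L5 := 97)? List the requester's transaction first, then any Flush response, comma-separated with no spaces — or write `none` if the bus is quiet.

bus = BusRdX

[1] P0: store L4 := 10 | P0:M(10), P1:I, P2:I | bus: BusRdX
[2] P2: load  L5 | P0:I, P1:I, P2:S(70) | bus: BusRd
[3] P1: load  L0 | P0:I, P1:S(0), P2:I | bus: BusRd
[4] P0: load  L0 | P0:S(0), P1:S(0), P2:I | bus: BusRd
[5] P2: store L2 := 56 | P0:I, P1:I, P2:M(56) | bus: BusRdX
[6] P0: store L5 := 97 | P0:M(97), P1:I, P2:I | bus: BusRdX
[7] P1: load  L2 | P0:I, P1:S(56), P2:S(56) | bus: BusRd,Flush
[8] P0: load  L3 | P0:S(20), P1:I, P2:I | bus: BusRd
[9] P0: load  L3 | P0:S(20), P1:I, P2:I | bus: none
[10] P1: load  L1 | P0:I, P1:S(20), P2:I | bus: BusRd
[11] P2: load  L1 | P0:I, P1:S(20), P2:S(20) | bus: BusRd
[12] P2: store L3 := 93 | P0:I, P1:I, P2:M(93) | bus: BusRdX
[13] P2: store L4 := 58 | P0:I, P1:I, P2:M(58) | bus: BusRdX,Flush
[14] P1: load  L3 | P0:I, P1:S(93), P2:S(93) | bus: BusRd,Flush
[15] P1: load  L2 | P0:I, P1:S(56), P2:S(56) | bus: none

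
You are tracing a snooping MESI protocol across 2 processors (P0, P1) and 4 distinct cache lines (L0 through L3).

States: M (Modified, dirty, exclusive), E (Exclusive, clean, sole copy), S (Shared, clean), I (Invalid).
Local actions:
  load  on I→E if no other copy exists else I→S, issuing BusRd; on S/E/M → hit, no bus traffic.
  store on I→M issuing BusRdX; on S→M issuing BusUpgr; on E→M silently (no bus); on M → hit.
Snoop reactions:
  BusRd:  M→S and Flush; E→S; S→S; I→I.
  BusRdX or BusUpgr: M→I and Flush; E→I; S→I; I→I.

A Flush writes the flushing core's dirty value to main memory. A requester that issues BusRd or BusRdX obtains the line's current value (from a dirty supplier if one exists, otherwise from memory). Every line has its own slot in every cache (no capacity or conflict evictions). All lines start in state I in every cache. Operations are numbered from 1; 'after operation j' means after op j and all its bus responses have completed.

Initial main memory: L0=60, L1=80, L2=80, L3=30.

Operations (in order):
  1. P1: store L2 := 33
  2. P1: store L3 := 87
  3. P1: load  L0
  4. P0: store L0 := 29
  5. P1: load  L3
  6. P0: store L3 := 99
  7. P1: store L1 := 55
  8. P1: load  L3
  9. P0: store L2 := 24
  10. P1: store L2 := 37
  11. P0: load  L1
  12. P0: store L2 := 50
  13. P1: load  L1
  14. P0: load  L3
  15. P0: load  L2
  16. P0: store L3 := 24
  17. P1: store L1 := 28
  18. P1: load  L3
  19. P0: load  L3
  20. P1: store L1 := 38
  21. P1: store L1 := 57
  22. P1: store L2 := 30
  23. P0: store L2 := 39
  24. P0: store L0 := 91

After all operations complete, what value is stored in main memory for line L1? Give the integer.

memory[L1] = 55

[1] P1: store L2 := 33 | P0:I, P1:M(33) | bus: BusRdX
[2] P1: store L3 := 87 | P0:I, P1:M(87) | bus: BusRdX
[3] P1: load  L0 | P0:I, P1:E(60) | bus: BusRd
[4] P0: store L0 := 29 | P0:M(29), P1:I | bus: BusRdX
[5] P1: load  L3 | P0:I, P1:M(87) | bus: none
[6] P0: store L3 := 99 | P0:M(99), P1:I | bus: BusRdX,Flush
[7] P1: store L1 := 55 | P0:I, P1:M(55) | bus: BusRdX
[8] P1: load  L3 | P0:S(99), P1:S(99) | bus: BusRd,Flush
[9] P0: store L2 := 24 | P0:M(24), P1:I | bus: BusRdX,Flush
[10] P1: store L2 := 37 | P0:I, P1:M(37) | bus: BusRdX,Flush
[11] P0: load  L1 | P0:S(55), P1:S(55) | bus: BusRd,Flush
[12] P0: store L2 := 50 | P0:M(50), P1:I | bus: BusRdX,Flush
[13] P1: load  L1 | P0:S(55), P1:S(55) | bus: none
[14] P0: load  L3 | P0:S(99), P1:S(99) | bus: none
[15] P0: load  L2 | P0:M(50), P1:I | bus: none
[16] P0: store L3 := 24 | P0:M(24), P1:I | bus: BusUpgr
[17] P1: store L1 := 28 | P0:I, P1:M(28) | bus: BusUpgr
[18] P1: load  L3 | P0:S(24), P1:S(24) | bus: BusRd,Flush
[19] P0: load  L3 | P0:S(24), P1:S(24) | bus: none
[20] P1: store L1 := 38 | P0:I, P1:M(38) | bus: none
[21] P1: store L1 := 57 | P0:I, P1:M(57) | bus: none
[22] P1: store L2 := 30 | P0:I, P1:M(30) | bus: BusRdX,Flush
[23] P0: store L2 := 39 | P0:M(39), P1:I | bus: BusRdX,Flush
[24] P0: store L0 := 91 | P0:M(91), P1:I | bus: none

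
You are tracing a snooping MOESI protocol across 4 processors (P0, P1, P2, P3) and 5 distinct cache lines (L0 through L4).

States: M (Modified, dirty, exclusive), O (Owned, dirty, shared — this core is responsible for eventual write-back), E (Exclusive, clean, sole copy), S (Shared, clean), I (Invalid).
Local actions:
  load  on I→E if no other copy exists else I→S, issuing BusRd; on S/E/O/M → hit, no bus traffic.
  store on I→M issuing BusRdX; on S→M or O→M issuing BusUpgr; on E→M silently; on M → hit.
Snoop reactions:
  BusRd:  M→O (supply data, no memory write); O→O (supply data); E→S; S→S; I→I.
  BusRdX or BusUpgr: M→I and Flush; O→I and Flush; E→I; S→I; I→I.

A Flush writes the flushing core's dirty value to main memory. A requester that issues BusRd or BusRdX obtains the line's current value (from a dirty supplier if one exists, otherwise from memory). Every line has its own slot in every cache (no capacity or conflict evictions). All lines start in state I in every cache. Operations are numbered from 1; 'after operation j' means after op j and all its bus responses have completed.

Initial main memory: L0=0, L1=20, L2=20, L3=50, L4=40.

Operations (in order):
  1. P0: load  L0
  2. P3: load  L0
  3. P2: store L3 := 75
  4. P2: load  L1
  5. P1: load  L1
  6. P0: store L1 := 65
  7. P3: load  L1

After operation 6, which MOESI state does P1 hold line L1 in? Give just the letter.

1. P0: load  L0  bus=[BusRd]  L0: P0=E P1=I P2=I P3=I  mem[L0]=0
2. P3: load  L0  bus=[BusRd]  L0: P0=S P1=I P2=I P3=S  mem[L0]=0
3. P2: store L3 := 75  bus=[BusRdX]  L3: P0=I P1=I P2=M P3=I  mem[L3]=50
4. P2: load  L1  bus=[BusRd]  L1: P0=I P1=I P2=E P3=I  mem[L1]=20
5. P1: load  L1  bus=[BusRd]  L1: P0=I P1=S P2=S P3=I  mem[L1]=20
6. P0: store L1 := 65  bus=[BusRdX]  L1: P0=M P1=I P2=I P3=I  mem[L1]=20
7. P3: load  L1  bus=[BusRd]  L1: P0=O P1=I P2=I P3=S  mem[L1]=20

state = I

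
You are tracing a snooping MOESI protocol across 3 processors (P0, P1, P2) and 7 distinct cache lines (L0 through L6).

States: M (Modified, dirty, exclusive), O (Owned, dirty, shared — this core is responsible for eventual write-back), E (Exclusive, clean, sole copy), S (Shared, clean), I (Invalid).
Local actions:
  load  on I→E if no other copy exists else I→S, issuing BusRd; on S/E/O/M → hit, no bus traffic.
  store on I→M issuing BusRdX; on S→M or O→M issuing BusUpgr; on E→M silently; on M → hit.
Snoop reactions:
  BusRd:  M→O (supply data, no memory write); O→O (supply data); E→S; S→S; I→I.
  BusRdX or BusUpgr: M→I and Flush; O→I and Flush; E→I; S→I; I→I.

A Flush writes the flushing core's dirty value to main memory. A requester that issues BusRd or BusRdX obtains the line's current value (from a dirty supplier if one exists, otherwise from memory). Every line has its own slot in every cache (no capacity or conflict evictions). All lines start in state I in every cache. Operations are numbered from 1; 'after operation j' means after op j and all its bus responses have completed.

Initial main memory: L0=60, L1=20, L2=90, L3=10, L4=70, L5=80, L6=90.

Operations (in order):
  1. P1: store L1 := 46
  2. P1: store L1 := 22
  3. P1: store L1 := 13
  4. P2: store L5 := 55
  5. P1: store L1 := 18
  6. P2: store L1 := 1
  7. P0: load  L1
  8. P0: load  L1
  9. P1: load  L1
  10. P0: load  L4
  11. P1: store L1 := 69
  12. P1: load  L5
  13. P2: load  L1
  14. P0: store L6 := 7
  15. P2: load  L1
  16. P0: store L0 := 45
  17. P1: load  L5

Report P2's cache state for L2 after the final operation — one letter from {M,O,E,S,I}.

[1] P1: store L1 := 46 | P0:I, P1:M(46), P2:I | bus: BusRdX
[2] P1: store L1 := 22 | P0:I, P1:M(22), P2:I | bus: none
[3] P1: store L1 := 13 | P0:I, P1:M(13), P2:I | bus: none
[4] P2: store L5 := 55 | P0:I, P1:I, P2:M(55) | bus: BusRdX
[5] P1: store L1 := 18 | P0:I, P1:M(18), P2:I | bus: none
[6] P2: store L1 := 1 | P0:I, P1:I, P2:M(1) | bus: BusRdX,Flush
[7] P0: load  L1 | P0:S(1), P1:I, P2:O(1) | bus: BusRd
[8] P0: load  L1 | P0:S(1), P1:I, P2:O(1) | bus: none
[9] P1: load  L1 | P0:S(1), P1:S(1), P2:O(1) | bus: BusRd
[10] P0: load  L4 | P0:E(70), P1:I, P2:I | bus: BusRd
[11] P1: store L1 := 69 | P0:I, P1:M(69), P2:I | bus: BusUpgr,Flush
[12] P1: load  L5 | P0:I, P1:S(55), P2:O(55) | bus: BusRd
[13] P2: load  L1 | P0:I, P1:O(69), P2:S(69) | bus: BusRd
[14] P0: store L6 := 7 | P0:M(7), P1:I, P2:I | bus: BusRdX
[15] P2: load  L1 | P0:I, P1:O(69), P2:S(69) | bus: none
[16] P0: store L0 := 45 | P0:M(45), P1:I, P2:I | bus: BusRdX
[17] P1: load  L5 | P0:I, P1:S(55), P2:O(55) | bus: none

state = I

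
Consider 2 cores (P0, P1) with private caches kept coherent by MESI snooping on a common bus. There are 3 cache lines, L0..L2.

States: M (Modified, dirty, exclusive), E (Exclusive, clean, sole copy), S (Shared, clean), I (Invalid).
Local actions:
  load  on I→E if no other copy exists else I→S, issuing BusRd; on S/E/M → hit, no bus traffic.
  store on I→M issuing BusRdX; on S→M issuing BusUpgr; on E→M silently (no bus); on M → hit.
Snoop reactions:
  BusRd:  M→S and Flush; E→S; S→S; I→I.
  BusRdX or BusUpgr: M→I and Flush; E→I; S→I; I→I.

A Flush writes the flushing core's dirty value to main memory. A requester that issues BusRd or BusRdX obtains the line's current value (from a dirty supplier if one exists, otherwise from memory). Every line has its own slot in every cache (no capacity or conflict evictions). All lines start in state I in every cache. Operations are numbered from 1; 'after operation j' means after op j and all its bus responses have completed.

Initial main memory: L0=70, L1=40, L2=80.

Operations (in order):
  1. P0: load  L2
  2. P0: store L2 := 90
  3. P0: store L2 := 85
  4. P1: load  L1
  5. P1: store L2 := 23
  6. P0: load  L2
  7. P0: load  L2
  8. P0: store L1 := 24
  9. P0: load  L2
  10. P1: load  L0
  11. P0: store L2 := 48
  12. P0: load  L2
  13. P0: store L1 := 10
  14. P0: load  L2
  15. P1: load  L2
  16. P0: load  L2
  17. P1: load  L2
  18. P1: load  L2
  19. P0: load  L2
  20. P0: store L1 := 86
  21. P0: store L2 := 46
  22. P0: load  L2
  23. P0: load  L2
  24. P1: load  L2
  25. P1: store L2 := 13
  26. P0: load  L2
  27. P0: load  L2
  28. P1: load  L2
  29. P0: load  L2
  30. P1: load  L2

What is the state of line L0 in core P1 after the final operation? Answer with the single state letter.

1. P0: load  L2  bus=[BusRd]  L2: P0=E P1=I  mem[L2]=80
2. P0: store L2 := 90  bus=[-]  L2: P0=M P1=I  mem[L2]=80
3. P0: store L2 := 85  bus=[-]  L2: P0=M P1=I  mem[L2]=80
4. P1: load  L1  bus=[BusRd]  L1: P0=I P1=E  mem[L1]=40
5. P1: store L2 := 23  bus=[BusRdX,Flush]  L2: P0=I P1=M  mem[L2]=85
6. P0: load  L2  bus=[BusRd,Flush]  L2: P0=S P1=S  mem[L2]=23
7. P0: load  L2  bus=[-]  L2: P0=S P1=S  mem[L2]=23
8. P0: store L1 := 24  bus=[BusRdX]  L1: P0=M P1=I  mem[L1]=40
9. P0: load  L2  bus=[-]  L2: P0=S P1=S  mem[L2]=23
10. P1: load  L0  bus=[BusRd]  L0: P0=I P1=E  mem[L0]=70
11. P0: store L2 := 48  bus=[BusUpgr]  L2: P0=M P1=I  mem[L2]=23
12. P0: load  L2  bus=[-]  L2: P0=M P1=I  mem[L2]=23
13. P0: store L1 := 10  bus=[-]  L1: P0=M P1=I  mem[L1]=40
14. P0: load  L2  bus=[-]  L2: P0=M P1=I  mem[L2]=23
15. P1: load  L2  bus=[BusRd,Flush]  L2: P0=S P1=S  mem[L2]=48
16. P0: load  L2  bus=[-]  L2: P0=S P1=S  mem[L2]=48
17. P1: load  L2  bus=[-]  L2: P0=S P1=S  mem[L2]=48
18. P1: load  L2  bus=[-]  L2: P0=S P1=S  mem[L2]=48
19. P0: load  L2  bus=[-]  L2: P0=S P1=S  mem[L2]=48
20. P0: store L1 := 86  bus=[-]  L1: P0=M P1=I  mem[L1]=40
21. P0: store L2 := 46  bus=[BusUpgr]  L2: P0=M P1=I  mem[L2]=48
22. P0: load  L2  bus=[-]  L2: P0=M P1=I  mem[L2]=48
23. P0: load  L2  bus=[-]  L2: P0=M P1=I  mem[L2]=48
24. P1: load  L2  bus=[BusRd,Flush]  L2: P0=S P1=S  mem[L2]=46
25. P1: store L2 := 13  bus=[BusUpgr]  L2: P0=I P1=M  mem[L2]=46
26. P0: load  L2  bus=[BusRd,Flush]  L2: P0=S P1=S  mem[L2]=13
27. P0: load  L2  bus=[-]  L2: P0=S P1=S  mem[L2]=13
28. P1: load  L2  bus=[-]  L2: P0=S P1=S  mem[L2]=13
29. P0: load  L2  bus=[-]  L2: P0=S P1=S  mem[L2]=13
30. P1: load  L2  bus=[-]  L2: P0=S P1=S  mem[L2]=13

state = E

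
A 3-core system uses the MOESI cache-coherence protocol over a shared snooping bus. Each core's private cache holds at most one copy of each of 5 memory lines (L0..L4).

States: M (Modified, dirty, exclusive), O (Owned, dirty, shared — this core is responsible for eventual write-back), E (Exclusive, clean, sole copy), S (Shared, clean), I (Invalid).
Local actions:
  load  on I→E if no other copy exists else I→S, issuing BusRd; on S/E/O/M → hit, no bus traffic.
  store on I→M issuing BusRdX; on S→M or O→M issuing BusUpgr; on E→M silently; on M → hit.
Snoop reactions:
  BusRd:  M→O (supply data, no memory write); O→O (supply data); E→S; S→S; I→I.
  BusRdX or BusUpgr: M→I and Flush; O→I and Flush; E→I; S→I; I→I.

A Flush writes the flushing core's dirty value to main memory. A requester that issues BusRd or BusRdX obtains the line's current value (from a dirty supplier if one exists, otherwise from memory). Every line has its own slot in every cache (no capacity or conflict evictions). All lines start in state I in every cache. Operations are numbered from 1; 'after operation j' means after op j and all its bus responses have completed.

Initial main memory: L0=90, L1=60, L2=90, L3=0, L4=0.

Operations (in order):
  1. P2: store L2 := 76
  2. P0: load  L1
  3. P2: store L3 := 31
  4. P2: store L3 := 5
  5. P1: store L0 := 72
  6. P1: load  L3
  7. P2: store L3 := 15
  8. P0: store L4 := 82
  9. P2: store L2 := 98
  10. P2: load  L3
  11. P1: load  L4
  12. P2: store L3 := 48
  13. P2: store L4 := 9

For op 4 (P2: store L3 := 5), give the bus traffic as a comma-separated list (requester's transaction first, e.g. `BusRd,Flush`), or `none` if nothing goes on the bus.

bus = none

step 1: P2: store L2 := 76  ⟶  IIM  (L2)  txn=BusRdX  M[L2]=90
step 2: P0: load  L1  ⟶  EII  (L1)  txn=BusRd  M[L1]=60
step 3: P2: store L3 := 31  ⟶  IIM  (L3)  txn=BusRdX  M[L3]=0
step 4: P2: store L3 := 5  ⟶  IIM  (L3)  txn=∅  M[L3]=0
step 5: P1: store L0 := 72  ⟶  IMI  (L0)  txn=BusRdX  M[L0]=90
step 6: P1: load  L3  ⟶  ISO  (L3)  txn=BusRd  M[L3]=0
step 7: P2: store L3 := 15  ⟶  IIM  (L3)  txn=BusUpgr  M[L3]=0
step 8: P0: store L4 := 82  ⟶  MII  (L4)  txn=BusRdX  M[L4]=0
step 9: P2: store L2 := 98  ⟶  IIM  (L2)  txn=∅  M[L2]=90
step 10: P2: load  L3  ⟶  IIM  (L3)  txn=∅  M[L3]=0
step 11: P1: load  L4  ⟶  OSI  (L4)  txn=BusRd  M[L4]=0
step 12: P2: store L3 := 48  ⟶  IIM  (L3)  txn=∅  M[L3]=0
step 13: P2: store L4 := 9  ⟶  IIM  (L4)  txn=BusRdX+Flush  M[L4]=82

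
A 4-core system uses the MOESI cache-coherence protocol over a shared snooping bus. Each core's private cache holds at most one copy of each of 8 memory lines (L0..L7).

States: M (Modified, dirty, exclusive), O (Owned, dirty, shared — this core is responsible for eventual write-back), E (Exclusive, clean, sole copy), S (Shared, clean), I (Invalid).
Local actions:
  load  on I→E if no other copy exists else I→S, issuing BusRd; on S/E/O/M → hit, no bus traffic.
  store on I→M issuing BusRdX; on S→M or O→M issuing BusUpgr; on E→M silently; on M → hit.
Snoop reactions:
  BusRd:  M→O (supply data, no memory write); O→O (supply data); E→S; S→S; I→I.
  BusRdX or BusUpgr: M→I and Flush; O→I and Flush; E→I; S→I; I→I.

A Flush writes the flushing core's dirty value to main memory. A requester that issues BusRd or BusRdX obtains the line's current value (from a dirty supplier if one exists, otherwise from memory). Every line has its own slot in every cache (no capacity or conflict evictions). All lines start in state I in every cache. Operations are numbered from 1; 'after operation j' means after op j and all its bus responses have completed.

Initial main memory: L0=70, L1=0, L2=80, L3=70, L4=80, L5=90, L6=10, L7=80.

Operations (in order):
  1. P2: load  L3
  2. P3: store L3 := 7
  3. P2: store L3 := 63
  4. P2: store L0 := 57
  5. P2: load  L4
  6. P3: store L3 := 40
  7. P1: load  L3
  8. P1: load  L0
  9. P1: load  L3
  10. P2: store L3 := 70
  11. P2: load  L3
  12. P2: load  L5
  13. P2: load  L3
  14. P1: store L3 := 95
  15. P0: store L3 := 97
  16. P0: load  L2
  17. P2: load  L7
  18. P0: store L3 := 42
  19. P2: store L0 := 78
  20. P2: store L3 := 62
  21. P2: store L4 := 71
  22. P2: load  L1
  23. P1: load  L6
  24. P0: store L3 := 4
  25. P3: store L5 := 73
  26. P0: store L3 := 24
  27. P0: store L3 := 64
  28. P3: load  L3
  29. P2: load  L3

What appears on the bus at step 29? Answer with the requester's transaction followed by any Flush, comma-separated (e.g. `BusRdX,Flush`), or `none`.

bus = BusRd

step 1: P2: load  L3  ⟶  IIEI  (L3)  txn=BusRd  M[L3]=70
step 2: P3: store L3 := 7  ⟶  IIIM  (L3)  txn=BusRdX  M[L3]=70
step 3: P2: store L3 := 63  ⟶  IIMI  (L3)  txn=BusRdX+Flush  M[L3]=7
step 4: P2: store L0 := 57  ⟶  IIMI  (L0)  txn=BusRdX  M[L0]=70
step 5: P2: load  L4  ⟶  IIEI  (L4)  txn=BusRd  M[L4]=80
step 6: P3: store L3 := 40  ⟶  IIIM  (L3)  txn=BusRdX+Flush  M[L3]=63
step 7: P1: load  L3  ⟶  ISIO  (L3)  txn=BusRd  M[L3]=63
step 8: P1: load  L0  ⟶  ISOI  (L0)  txn=BusRd  M[L0]=70
step 9: P1: load  L3  ⟶  ISIO  (L3)  txn=∅  M[L3]=63
step 10: P2: store L3 := 70  ⟶  IIMI  (L3)  txn=BusRdX+Flush  M[L3]=40
step 11: P2: load  L3  ⟶  IIMI  (L3)  txn=∅  M[L3]=40
step 12: P2: load  L5  ⟶  IIEI  (L5)  txn=BusRd  M[L5]=90
step 13: P2: load  L3  ⟶  IIMI  (L3)  txn=∅  M[L3]=40
step 14: P1: store L3 := 95  ⟶  IMII  (L3)  txn=BusRdX+Flush  M[L3]=70
step 15: P0: store L3 := 97  ⟶  MIII  (L3)  txn=BusRdX+Flush  M[L3]=95
step 16: P0: load  L2  ⟶  EIII  (L2)  txn=BusRd  M[L2]=80
step 17: P2: load  L7  ⟶  IIEI  (L7)  txn=BusRd  M[L7]=80
step 18: P0: store L3 := 42  ⟶  MIII  (L3)  txn=∅  M[L3]=95
step 19: P2: store L0 := 78  ⟶  IIMI  (L0)  txn=BusUpgr  M[L0]=70
step 20: P2: store L3 := 62  ⟶  IIMI  (L3)  txn=BusRdX+Flush  M[L3]=42
step 21: P2: store L4 := 71  ⟶  IIMI  (L4)  txn=∅  M[L4]=80
step 22: P2: load  L1  ⟶  IIEI  (L1)  txn=BusRd  M[L1]=0
step 23: P1: load  L6  ⟶  IEII  (L6)  txn=BusRd  M[L6]=10
step 24: P0: store L3 := 4  ⟶  MIII  (L3)  txn=BusRdX+Flush  M[L3]=62
step 25: P3: store L5 := 73  ⟶  IIIM  (L5)  txn=BusRdX  M[L5]=90
step 26: P0: store L3 := 24  ⟶  MIII  (L3)  txn=∅  M[L3]=62
step 27: P0: store L3 := 64  ⟶  MIII  (L3)  txn=∅  M[L3]=62
step 28: P3: load  L3  ⟶  OIIS  (L3)  txn=BusRd  M[L3]=62
step 29: P2: load  L3  ⟶  OISS  (L3)  txn=BusRd  M[L3]=62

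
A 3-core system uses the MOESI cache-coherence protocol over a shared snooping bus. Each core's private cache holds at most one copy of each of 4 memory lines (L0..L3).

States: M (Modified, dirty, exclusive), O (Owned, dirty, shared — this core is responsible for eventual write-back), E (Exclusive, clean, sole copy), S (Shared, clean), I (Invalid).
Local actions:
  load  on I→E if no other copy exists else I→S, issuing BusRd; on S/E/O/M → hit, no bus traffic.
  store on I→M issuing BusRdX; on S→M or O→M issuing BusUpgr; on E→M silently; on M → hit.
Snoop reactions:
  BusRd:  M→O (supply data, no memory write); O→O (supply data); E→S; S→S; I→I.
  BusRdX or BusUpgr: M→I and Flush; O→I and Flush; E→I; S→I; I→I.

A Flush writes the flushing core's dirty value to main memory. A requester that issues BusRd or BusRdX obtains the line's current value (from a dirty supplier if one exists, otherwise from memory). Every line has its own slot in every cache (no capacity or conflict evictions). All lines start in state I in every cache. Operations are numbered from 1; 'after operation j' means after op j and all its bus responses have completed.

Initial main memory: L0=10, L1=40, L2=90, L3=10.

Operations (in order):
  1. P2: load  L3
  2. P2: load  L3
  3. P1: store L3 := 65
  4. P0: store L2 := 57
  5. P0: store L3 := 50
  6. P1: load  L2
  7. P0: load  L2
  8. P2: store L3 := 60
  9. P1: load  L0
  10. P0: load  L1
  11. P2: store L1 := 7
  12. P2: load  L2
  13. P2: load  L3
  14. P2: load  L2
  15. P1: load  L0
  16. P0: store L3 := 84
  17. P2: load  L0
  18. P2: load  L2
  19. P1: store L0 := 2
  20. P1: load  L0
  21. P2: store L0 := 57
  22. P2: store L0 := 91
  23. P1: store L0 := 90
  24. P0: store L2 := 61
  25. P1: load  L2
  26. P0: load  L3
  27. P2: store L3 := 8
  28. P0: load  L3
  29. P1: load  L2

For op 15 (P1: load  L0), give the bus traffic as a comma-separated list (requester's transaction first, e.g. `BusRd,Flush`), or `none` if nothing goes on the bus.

[1] P2: load  L3 | P0:I, P1:I, P2:E(10) | bus: BusRd
[2] P2: load  L3 | P0:I, P1:I, P2:E(10) | bus: none
[3] P1: store L3 := 65 | P0:I, P1:M(65), P2:I | bus: BusRdX
[4] P0: store L2 := 57 | P0:M(57), P1:I, P2:I | bus: BusRdX
[5] P0: store L3 := 50 | P0:M(50), P1:I, P2:I | bus: BusRdX,Flush
[6] P1: load  L2 | P0:O(57), P1:S(57), P2:I | bus: BusRd
[7] P0: load  L2 | P0:O(57), P1:S(57), P2:I | bus: none
[8] P2: store L3 := 60 | P0:I, P1:I, P2:M(60) | bus: BusRdX,Flush
[9] P1: load  L0 | P0:I, P1:E(10), P2:I | bus: BusRd
[10] P0: load  L1 | P0:E(40), P1:I, P2:I | bus: BusRd
[11] P2: store L1 := 7 | P0:I, P1:I, P2:M(7) | bus: BusRdX
[12] P2: load  L2 | P0:O(57), P1:S(57), P2:S(57) | bus: BusRd
[13] P2: load  L3 | P0:I, P1:I, P2:M(60) | bus: none
[14] P2: load  L2 | P0:O(57), P1:S(57), P2:S(57) | bus: none
[15] P1: load  L0 | P0:I, P1:E(10), P2:I | bus: none
[16] P0: store L3 := 84 | P0:M(84), P1:I, P2:I | bus: BusRdX,Flush
[17] P2: load  L0 | P0:I, P1:S(10), P2:S(10) | bus: BusRd
[18] P2: load  L2 | P0:O(57), P1:S(57), P2:S(57) | bus: none
[19] P1: store L0 := 2 | P0:I, P1:M(2), P2:I | bus: BusUpgr
[20] P1: load  L0 | P0:I, P1:M(2), P2:I | bus: none
[21] P2: store L0 := 57 | P0:I, P1:I, P2:M(57) | bus: BusRdX,Flush
[22] P2: store L0 := 91 | P0:I, P1:I, P2:M(91) | bus: none
[23] P1: store L0 := 90 | P0:I, P1:M(90), P2:I | bus: BusRdX,Flush
[24] P0: store L2 := 61 | P0:M(61), P1:I, P2:I | bus: BusUpgr
[25] P1: load  L2 | P0:O(61), P1:S(61), P2:I | bus: BusRd
[26] P0: load  L3 | P0:M(84), P1:I, P2:I | bus: none
[27] P2: store L3 := 8 | P0:I, P1:I, P2:M(8) | bus: BusRdX,Flush
[28] P0: load  L3 | P0:S(8), P1:I, P2:O(8) | bus: BusRd
[29] P1: load  L2 | P0:O(61), P1:S(61), P2:I | bus: none

bus = none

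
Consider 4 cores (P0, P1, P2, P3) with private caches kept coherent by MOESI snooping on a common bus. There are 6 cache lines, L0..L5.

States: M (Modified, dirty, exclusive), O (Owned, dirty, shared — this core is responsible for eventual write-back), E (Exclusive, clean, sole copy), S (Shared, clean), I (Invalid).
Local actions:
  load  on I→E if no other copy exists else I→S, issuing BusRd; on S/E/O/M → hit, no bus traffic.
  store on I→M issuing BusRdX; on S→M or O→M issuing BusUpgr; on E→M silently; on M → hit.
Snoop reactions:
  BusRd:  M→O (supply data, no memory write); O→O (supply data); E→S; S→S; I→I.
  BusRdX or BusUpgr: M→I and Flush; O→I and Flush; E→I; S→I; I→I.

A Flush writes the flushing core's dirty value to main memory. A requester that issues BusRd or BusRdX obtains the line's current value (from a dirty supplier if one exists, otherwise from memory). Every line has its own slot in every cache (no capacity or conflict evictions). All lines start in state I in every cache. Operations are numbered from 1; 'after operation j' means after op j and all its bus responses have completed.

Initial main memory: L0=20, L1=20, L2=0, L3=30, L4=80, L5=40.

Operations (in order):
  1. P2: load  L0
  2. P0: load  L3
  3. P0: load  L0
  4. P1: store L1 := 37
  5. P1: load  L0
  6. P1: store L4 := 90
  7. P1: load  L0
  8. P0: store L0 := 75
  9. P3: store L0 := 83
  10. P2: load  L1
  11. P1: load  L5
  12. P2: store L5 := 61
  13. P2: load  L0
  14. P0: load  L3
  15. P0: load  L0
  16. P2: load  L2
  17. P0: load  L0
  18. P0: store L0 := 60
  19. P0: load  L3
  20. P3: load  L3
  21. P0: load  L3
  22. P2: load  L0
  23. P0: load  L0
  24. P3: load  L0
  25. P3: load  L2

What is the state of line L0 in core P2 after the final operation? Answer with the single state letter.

[1] P2: load  L0 | P0:I, P1:I, P2:E(20), P3:I | bus: BusRd
[2] P0: load  L3 | P0:E(30), P1:I, P2:I, P3:I | bus: BusRd
[3] P0: load  L0 | P0:S(20), P1:I, P2:S(20), P3:I | bus: BusRd
[4] P1: store L1 := 37 | P0:I, P1:M(37), P2:I, P3:I | bus: BusRdX
[5] P1: load  L0 | P0:S(20), P1:S(20), P2:S(20), P3:I | bus: BusRd
[6] P1: store L4 := 90 | P0:I, P1:M(90), P2:I, P3:I | bus: BusRdX
[7] P1: load  L0 | P0:S(20), P1:S(20), P2:S(20), P3:I | bus: none
[8] P0: store L0 := 75 | P0:M(75), P1:I, P2:I, P3:I | bus: BusUpgr
[9] P3: store L0 := 83 | P0:I, P1:I, P2:I, P3:M(83) | bus: BusRdX,Flush
[10] P2: load  L1 | P0:I, P1:O(37), P2:S(37), P3:I | bus: BusRd
[11] P1: load  L5 | P0:I, P1:E(40), P2:I, P3:I | bus: BusRd
[12] P2: store L5 := 61 | P0:I, P1:I, P2:M(61), P3:I | bus: BusRdX
[13] P2: load  L0 | P0:I, P1:I, P2:S(83), P3:O(83) | bus: BusRd
[14] P0: load  L3 | P0:E(30), P1:I, P2:I, P3:I | bus: none
[15] P0: load  L0 | P0:S(83), P1:I, P2:S(83), P3:O(83) | bus: BusRd
[16] P2: load  L2 | P0:I, P1:I, P2:E(0), P3:I | bus: BusRd
[17] P0: load  L0 | P0:S(83), P1:I, P2:S(83), P3:O(83) | bus: none
[18] P0: store L0 := 60 | P0:M(60), P1:I, P2:I, P3:I | bus: BusUpgr,Flush
[19] P0: load  L3 | P0:E(30), P1:I, P2:I, P3:I | bus: none
[20] P3: load  L3 | P0:S(30), P1:I, P2:I, P3:S(30) | bus: BusRd
[21] P0: load  L3 | P0:S(30), P1:I, P2:I, P3:S(30) | bus: none
[22] P2: load  L0 | P0:O(60), P1:I, P2:S(60), P3:I | bus: BusRd
[23] P0: load  L0 | P0:O(60), P1:I, P2:S(60), P3:I | bus: none
[24] P3: load  L0 | P0:O(60), P1:I, P2:S(60), P3:S(60) | bus: BusRd
[25] P3: load  L2 | P0:I, P1:I, P2:S(0), P3:S(0) | bus: BusRd

state = S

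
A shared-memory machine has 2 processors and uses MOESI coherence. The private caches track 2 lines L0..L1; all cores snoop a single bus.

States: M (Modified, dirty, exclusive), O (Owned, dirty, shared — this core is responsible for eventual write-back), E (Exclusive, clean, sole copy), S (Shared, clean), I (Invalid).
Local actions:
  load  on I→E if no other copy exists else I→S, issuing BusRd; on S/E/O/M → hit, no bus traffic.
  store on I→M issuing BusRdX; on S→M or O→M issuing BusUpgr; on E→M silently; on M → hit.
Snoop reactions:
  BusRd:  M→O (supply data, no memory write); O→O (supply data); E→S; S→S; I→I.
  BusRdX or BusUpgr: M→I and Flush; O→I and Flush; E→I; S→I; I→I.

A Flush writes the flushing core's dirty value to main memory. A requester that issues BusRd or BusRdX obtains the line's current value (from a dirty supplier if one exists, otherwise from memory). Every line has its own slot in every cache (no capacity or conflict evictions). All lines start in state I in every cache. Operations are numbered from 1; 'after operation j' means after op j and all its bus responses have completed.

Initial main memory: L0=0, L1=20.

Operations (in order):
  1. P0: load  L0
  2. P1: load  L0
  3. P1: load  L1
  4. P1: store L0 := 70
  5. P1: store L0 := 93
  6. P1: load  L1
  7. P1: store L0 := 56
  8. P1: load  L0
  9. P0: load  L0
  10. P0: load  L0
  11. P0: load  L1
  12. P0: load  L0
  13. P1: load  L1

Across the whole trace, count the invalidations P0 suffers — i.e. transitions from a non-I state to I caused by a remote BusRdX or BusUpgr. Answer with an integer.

step 1: P0: load  L0  ⟶  EI  (L0)  txn=BusRd  M[L0]=0
step 2: P1: load  L0  ⟶  SS  (L0)  txn=BusRd  M[L0]=0
step 3: P1: load  L1  ⟶  IE  (L1)  txn=BusRd  M[L1]=20
step 4: P1: store L0 := 70  ⟶  IM  (L0)  txn=BusUpgr  M[L0]=0
step 5: P1: store L0 := 93  ⟶  IM  (L0)  txn=∅  M[L0]=0
step 6: P1: load  L1  ⟶  IE  (L1)  txn=∅  M[L1]=20
step 7: P1: store L0 := 56  ⟶  IM  (L0)  txn=∅  M[L0]=0
step 8: P1: load  L0  ⟶  IM  (L0)  txn=∅  M[L0]=0
step 9: P0: load  L0  ⟶  SO  (L0)  txn=BusRd  M[L0]=0
step 10: P0: load  L0  ⟶  SO  (L0)  txn=∅  M[L0]=0
step 11: P0: load  L1  ⟶  SS  (L1)  txn=BusRd  M[L1]=20
step 12: P0: load  L0  ⟶  SO  (L0)  txn=∅  M[L0]=0
step 13: P1: load  L1  ⟶  SS  (L1)  txn=∅  M[L1]=20

invalidations = 1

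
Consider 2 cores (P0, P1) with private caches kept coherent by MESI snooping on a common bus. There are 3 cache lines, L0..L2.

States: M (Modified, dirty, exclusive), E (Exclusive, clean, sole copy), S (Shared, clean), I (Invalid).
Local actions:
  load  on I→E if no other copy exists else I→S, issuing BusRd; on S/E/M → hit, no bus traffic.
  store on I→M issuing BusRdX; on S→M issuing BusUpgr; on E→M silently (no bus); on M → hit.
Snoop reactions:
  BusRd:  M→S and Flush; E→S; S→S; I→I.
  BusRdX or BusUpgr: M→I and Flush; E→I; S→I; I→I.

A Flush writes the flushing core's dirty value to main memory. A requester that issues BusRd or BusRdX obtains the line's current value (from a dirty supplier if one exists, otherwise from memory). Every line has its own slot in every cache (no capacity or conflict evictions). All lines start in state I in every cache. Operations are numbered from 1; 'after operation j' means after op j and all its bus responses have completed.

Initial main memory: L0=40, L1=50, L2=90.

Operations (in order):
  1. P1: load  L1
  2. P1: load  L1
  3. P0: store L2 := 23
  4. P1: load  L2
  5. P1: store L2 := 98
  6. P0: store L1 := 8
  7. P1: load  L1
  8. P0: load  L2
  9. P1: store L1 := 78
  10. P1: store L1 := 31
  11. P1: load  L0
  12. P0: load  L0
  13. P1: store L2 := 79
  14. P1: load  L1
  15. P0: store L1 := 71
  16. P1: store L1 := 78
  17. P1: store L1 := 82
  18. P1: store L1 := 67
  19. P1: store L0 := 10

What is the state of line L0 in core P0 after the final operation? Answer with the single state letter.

state = I

step 1: P1: load  L1  ⟶  IE  (L1)  txn=BusRd  M[L1]=50
step 2: P1: load  L1  ⟶  IE  (L1)  txn=∅  M[L1]=50
step 3: P0: store L2 := 23  ⟶  MI  (L2)  txn=BusRdX  M[L2]=90
step 4: P1: load  L2  ⟶  SS  (L2)  txn=BusRd+Flush  M[L2]=23
step 5: P1: store L2 := 98  ⟶  IM  (L2)  txn=BusUpgr  M[L2]=23
step 6: P0: store L1 := 8  ⟶  MI  (L1)  txn=BusRdX  M[L1]=50
step 7: P1: load  L1  ⟶  SS  (L1)  txn=BusRd+Flush  M[L1]=8
step 8: P0: load  L2  ⟶  SS  (L2)  txn=BusRd+Flush  M[L2]=98
step 9: P1: store L1 := 78  ⟶  IM  (L1)  txn=BusUpgr  M[L1]=8
step 10: P1: store L1 := 31  ⟶  IM  (L1)  txn=∅  M[L1]=8
step 11: P1: load  L0  ⟶  IE  (L0)  txn=BusRd  M[L0]=40
step 12: P0: load  L0  ⟶  SS  (L0)  txn=BusRd  M[L0]=40
step 13: P1: store L2 := 79  ⟶  IM  (L2)  txn=BusUpgr  M[L2]=98
step 14: P1: load  L1  ⟶  IM  (L1)  txn=∅  M[L1]=8
step 15: P0: store L1 := 71  ⟶  MI  (L1)  txn=BusRdX+Flush  M[L1]=31
step 16: P1: store L1 := 78  ⟶  IM  (L1)  txn=BusRdX+Flush  M[L1]=71
step 17: P1: store L1 := 82  ⟶  IM  (L1)  txn=∅  M[L1]=71
step 18: P1: store L1 := 67  ⟶  IM  (L1)  txn=∅  M[L1]=71
step 19: P1: store L0 := 10  ⟶  IM  (L0)  txn=BusUpgr  M[L0]=40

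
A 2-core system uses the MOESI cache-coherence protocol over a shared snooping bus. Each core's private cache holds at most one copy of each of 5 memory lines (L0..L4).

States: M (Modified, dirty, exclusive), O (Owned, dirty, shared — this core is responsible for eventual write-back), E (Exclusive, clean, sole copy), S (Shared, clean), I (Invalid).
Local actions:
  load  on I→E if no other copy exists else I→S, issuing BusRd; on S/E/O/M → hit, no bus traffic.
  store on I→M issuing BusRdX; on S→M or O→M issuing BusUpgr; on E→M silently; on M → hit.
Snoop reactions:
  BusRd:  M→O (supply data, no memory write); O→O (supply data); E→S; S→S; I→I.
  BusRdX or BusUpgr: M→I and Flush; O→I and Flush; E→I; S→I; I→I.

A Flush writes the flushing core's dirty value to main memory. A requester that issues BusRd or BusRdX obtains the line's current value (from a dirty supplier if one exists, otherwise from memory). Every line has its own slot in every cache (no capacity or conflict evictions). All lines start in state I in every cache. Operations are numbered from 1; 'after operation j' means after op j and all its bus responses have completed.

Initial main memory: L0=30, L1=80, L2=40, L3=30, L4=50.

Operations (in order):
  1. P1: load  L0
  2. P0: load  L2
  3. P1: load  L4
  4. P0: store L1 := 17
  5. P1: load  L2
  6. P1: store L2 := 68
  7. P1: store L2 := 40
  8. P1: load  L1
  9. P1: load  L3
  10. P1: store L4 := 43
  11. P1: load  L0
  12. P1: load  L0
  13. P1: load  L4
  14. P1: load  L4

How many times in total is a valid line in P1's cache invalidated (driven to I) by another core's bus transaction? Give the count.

step 1: P1: load  L0  ⟶  IE  (L0)  txn=BusRd  M[L0]=30
step 2: P0: load  L2  ⟶  EI  (L2)  txn=BusRd  M[L2]=40
step 3: P1: load  L4  ⟶  IE  (L4)  txn=BusRd  M[L4]=50
step 4: P0: store L1 := 17  ⟶  MI  (L1)  txn=BusRdX  M[L1]=80
step 5: P1: load  L2  ⟶  SS  (L2)  txn=BusRd  M[L2]=40
step 6: P1: store L2 := 68  ⟶  IM  (L2)  txn=BusUpgr  M[L2]=40
step 7: P1: store L2 := 40  ⟶  IM  (L2)  txn=∅  M[L2]=40
step 8: P1: load  L1  ⟶  OS  (L1)  txn=BusRd  M[L1]=80
step 9: P1: load  L3  ⟶  IE  (L3)  txn=BusRd  M[L3]=30
step 10: P1: store L4 := 43  ⟶  IM  (L4)  txn=∅  M[L4]=50
step 11: P1: load  L0  ⟶  IE  (L0)  txn=∅  M[L0]=30
step 12: P1: load  L0  ⟶  IE  (L0)  txn=∅  M[L0]=30
step 13: P1: load  L4  ⟶  IM  (L4)  txn=∅  M[L4]=50
step 14: P1: load  L4  ⟶  IM  (L4)  txn=∅  M[L4]=50

invalidations = 0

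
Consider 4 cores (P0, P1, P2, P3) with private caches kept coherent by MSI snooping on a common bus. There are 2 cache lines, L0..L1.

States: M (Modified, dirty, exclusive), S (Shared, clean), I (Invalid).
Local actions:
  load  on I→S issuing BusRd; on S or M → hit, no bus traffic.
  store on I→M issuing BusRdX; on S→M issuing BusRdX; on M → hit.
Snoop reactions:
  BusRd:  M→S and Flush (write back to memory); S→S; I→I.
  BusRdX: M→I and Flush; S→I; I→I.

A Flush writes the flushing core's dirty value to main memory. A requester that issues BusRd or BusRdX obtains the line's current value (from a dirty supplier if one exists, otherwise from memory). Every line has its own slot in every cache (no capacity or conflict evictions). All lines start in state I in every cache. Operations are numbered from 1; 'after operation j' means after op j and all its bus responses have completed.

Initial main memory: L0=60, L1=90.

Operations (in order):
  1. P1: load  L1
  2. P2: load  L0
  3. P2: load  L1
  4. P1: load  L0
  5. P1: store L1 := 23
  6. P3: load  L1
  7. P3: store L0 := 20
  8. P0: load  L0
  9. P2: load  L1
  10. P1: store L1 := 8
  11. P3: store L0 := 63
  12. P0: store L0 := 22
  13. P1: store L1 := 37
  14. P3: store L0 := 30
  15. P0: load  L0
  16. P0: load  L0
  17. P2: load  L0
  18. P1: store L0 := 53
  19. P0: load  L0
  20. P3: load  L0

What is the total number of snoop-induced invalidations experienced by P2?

invalidations = 4

[1] P1: load  L1 | P0:I, P1:S(90), P2:I, P3:I | bus: BusRd
[2] P2: load  L0 | P0:I, P1:I, P2:S(60), P3:I | bus: BusRd
[3] P2: load  L1 | P0:I, P1:S(90), P2:S(90), P3:I | bus: BusRd
[4] P1: load  L0 | P0:I, P1:S(60), P2:S(60), P3:I | bus: BusRd
[5] P1: store L1 := 23 | P0:I, P1:M(23), P2:I, P3:I | bus: BusRdX
[6] P3: load  L1 | P0:I, P1:S(23), P2:I, P3:S(23) | bus: BusRd,Flush
[7] P3: store L0 := 20 | P0:I, P1:I, P2:I, P3:M(20) | bus: BusRdX
[8] P0: load  L0 | P0:S(20), P1:I, P2:I, P3:S(20) | bus: BusRd,Flush
[9] P2: load  L1 | P0:I, P1:S(23), P2:S(23), P3:S(23) | bus: BusRd
[10] P1: store L1 := 8 | P0:I, P1:M(8), P2:I, P3:I | bus: BusRdX
[11] P3: store L0 := 63 | P0:I, P1:I, P2:I, P3:M(63) | bus: BusRdX
[12] P0: store L0 := 22 | P0:M(22), P1:I, P2:I, P3:I | bus: BusRdX,Flush
[13] P1: store L1 := 37 | P0:I, P1:M(37), P2:I, P3:I | bus: none
[14] P3: store L0 := 30 | P0:I, P1:I, P2:I, P3:M(30) | bus: BusRdX,Flush
[15] P0: load  L0 | P0:S(30), P1:I, P2:I, P3:S(30) | bus: BusRd,Flush
[16] P0: load  L0 | P0:S(30), P1:I, P2:I, P3:S(30) | bus: none
[17] P2: load  L0 | P0:S(30), P1:I, P2:S(30), P3:S(30) | bus: BusRd
[18] P1: store L0 := 53 | P0:I, P1:M(53), P2:I, P3:I | bus: BusRdX
[19] P0: load  L0 | P0:S(53), P1:S(53), P2:I, P3:I | bus: BusRd,Flush
[20] P3: load  L0 | P0:S(53), P1:S(53), P2:I, P3:S(53) | bus: BusRd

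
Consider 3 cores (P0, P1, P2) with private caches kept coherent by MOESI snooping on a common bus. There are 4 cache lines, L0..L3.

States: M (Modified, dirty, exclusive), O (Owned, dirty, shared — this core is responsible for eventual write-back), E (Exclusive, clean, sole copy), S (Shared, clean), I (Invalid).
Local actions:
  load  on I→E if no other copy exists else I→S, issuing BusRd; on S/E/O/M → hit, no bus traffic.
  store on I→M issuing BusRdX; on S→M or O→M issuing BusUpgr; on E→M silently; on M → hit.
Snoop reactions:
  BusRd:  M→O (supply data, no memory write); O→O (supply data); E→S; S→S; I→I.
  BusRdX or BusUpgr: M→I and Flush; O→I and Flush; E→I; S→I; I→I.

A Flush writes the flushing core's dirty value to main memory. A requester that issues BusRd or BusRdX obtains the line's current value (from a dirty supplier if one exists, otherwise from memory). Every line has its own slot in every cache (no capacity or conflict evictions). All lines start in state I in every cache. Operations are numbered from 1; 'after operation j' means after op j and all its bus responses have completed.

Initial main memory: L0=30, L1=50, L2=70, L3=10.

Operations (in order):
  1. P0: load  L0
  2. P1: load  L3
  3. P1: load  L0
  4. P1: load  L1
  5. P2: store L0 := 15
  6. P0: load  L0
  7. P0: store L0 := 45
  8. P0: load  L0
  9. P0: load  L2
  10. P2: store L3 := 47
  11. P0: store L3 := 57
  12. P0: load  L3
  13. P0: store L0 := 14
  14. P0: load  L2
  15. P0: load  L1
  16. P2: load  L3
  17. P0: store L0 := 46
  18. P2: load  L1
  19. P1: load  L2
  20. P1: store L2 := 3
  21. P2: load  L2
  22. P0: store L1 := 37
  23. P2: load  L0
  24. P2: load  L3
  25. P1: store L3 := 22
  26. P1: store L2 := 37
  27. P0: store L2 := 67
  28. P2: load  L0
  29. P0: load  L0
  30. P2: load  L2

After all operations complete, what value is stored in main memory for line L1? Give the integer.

memory[L1] = 50

1. P0: load  L0  bus=[BusRd]  L0: P0=E P1=I P2=I  mem[L0]=30
2. P1: load  L3  bus=[BusRd]  L3: P0=I P1=E P2=I  mem[L3]=10
3. P1: load  L0  bus=[BusRd]  L0: P0=S P1=S P2=I  mem[L0]=30
4. P1: load  L1  bus=[BusRd]  L1: P0=I P1=E P2=I  mem[L1]=50
5. P2: store L0 := 15  bus=[BusRdX]  L0: P0=I P1=I P2=M  mem[L0]=30
6. P0: load  L0  bus=[BusRd]  L0: P0=S P1=I P2=O  mem[L0]=30
7. P0: store L0 := 45  bus=[BusUpgr,Flush]  L0: P0=M P1=I P2=I  mem[L0]=15
8. P0: load  L0  bus=[-]  L0: P0=M P1=I P2=I  mem[L0]=15
9. P0: load  L2  bus=[BusRd]  L2: P0=E P1=I P2=I  mem[L2]=70
10. P2: store L3 := 47  bus=[BusRdX]  L3: P0=I P1=I P2=M  mem[L3]=10
11. P0: store L3 := 57  bus=[BusRdX,Flush]  L3: P0=M P1=I P2=I  mem[L3]=47
12. P0: load  L3  bus=[-]  L3: P0=M P1=I P2=I  mem[L3]=47
13. P0: store L0 := 14  bus=[-]  L0: P0=M P1=I P2=I  mem[L0]=15
14. P0: load  L2  bus=[-]  L2: P0=E P1=I P2=I  mem[L2]=70
15. P0: load  L1  bus=[BusRd]  L1: P0=S P1=S P2=I  mem[L1]=50
16. P2: load  L3  bus=[BusRd]  L3: P0=O P1=I P2=S  mem[L3]=47
17. P0: store L0 := 46  bus=[-]  L0: P0=M P1=I P2=I  mem[L0]=15
18. P2: load  L1  bus=[BusRd]  L1: P0=S P1=S P2=S  mem[L1]=50
19. P1: load  L2  bus=[BusRd]  L2: P0=S P1=S P2=I  mem[L2]=70
20. P1: store L2 := 3  bus=[BusUpgr]  L2: P0=I P1=M P2=I  mem[L2]=70
21. P2: load  L2  bus=[BusRd]  L2: P0=I P1=O P2=S  mem[L2]=70
22. P0: store L1 := 37  bus=[BusUpgr]  L1: P0=M P1=I P2=I  mem[L1]=50
23. P2: load  L0  bus=[BusRd]  L0: P0=O P1=I P2=S  mem[L0]=15
24. P2: load  L3  bus=[-]  L3: P0=O P1=I P2=S  mem[L3]=47
25. P1: store L3 := 22  bus=[BusRdX,Flush]  L3: P0=I P1=M P2=I  mem[L3]=57
26. P1: store L2 := 37  bus=[BusUpgr]  L2: P0=I P1=M P2=I  mem[L2]=70
27. P0: store L2 := 67  bus=[BusRdX,Flush]  L2: P0=M P1=I P2=I  mem[L2]=37
28. P2: load  L0  bus=[-]  L0: P0=O P1=I P2=S  mem[L0]=15
29. P0: load  L0  bus=[-]  L0: P0=O P1=I P2=S  mem[L0]=15
30. P2: load  L2  bus=[BusRd]  L2: P0=O P1=I P2=S  mem[L2]=37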